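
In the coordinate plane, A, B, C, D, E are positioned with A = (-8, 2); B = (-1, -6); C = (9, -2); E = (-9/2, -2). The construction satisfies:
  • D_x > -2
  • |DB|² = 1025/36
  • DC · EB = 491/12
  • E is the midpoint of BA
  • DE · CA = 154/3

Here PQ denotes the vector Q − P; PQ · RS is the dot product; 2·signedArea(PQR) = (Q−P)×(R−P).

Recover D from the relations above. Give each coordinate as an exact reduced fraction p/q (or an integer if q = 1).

D = (-7/6, -2/3)

1. D_x = -7/6  [DC · EB = 491/12 ∩ DE · CA = 154/3]
2. D_y = -2/3  [DC · EB = 491/12 ∩ DE · CA = 154/3]
   → D = (-7/6, -2/3)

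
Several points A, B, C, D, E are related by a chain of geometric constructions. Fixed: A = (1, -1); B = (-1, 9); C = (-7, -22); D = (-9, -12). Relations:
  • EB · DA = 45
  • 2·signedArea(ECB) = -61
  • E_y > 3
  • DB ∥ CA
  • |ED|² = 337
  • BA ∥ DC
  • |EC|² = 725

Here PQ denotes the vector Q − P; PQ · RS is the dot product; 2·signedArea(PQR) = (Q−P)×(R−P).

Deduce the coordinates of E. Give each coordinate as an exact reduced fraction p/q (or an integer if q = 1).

1. E_x = 0  [2·signedArea(ECB) = -61 ∩ EB · DA = 45]
2. E_y = 4  [2·signedArea(ECB) = -61 ∩ EB · DA = 45]
   → E = (0, 4)

E = (0, 4)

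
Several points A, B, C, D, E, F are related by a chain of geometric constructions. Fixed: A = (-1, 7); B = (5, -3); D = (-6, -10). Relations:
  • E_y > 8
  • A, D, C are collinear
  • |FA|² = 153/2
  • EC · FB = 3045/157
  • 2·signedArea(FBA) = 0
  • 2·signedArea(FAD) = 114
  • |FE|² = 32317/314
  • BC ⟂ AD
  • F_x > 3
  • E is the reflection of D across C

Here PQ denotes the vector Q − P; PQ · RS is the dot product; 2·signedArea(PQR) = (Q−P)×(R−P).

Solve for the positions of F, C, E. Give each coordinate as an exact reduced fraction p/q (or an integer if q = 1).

C = (-507/157, -91/157)
E = (-72/157, 1388/157)
F = (7/2, -1/2)

1. F_x = 7/2  [2·signedArea(FBA) = 0 ∩ 2·signedArea(FAD) = 114]
2. F_y = -1/2  [2·signedArea(FBA) = 0 ∩ 2·signedArea(FAD) = 114]
   → F = (7/2, -1/2)
3. C_x = -507/157  [A, D, C are collinear ∩ BC ⟂ AD]
4. C_y = -91/157  [A, D, C are collinear ∩ BC ⟂ AD]
   → C = (-507/157, -91/157)
5. E_x = -72/157  [E is the reflection of D across C]
6. E_y = 1388/157  [E is the reflection of D across C]
   → E = (-72/157, 1388/157)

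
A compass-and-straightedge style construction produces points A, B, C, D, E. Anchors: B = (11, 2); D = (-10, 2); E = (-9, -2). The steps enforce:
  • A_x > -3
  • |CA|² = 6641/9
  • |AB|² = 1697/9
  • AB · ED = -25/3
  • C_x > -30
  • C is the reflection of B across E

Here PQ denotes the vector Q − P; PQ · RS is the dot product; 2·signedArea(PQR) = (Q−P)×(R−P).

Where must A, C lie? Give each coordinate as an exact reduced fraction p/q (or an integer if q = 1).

A = (-8/3, 2/3)
C = (-29, -6)

1. C_x = -29  [C is the reflection of B across E]
2. C_y = -6  [C is the reflection of B across E]
   → C = (-29, -6)
3. A_x = -8/3  [line 1·x + -4·y + 16/3 = 0 ∩ |CA|² = 6641/9]
4. A_y = 2/3  [line 1·x + -4·y + 16/3 = 0 ∩ |CA|² = 6641/9]
   → A = (-8/3, 2/3)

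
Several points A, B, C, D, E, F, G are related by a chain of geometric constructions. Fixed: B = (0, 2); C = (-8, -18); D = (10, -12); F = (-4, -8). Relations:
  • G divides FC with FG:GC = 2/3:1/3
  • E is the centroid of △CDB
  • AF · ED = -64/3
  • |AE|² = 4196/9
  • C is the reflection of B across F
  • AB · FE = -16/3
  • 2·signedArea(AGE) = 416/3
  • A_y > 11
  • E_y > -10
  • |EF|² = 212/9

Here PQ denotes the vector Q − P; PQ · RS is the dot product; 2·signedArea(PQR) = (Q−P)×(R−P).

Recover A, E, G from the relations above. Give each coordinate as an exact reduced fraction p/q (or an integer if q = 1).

1. E_x = 2/3  [E is the centroid of △CDB]
2. E_y = -28/3  [E is the centroid of △CDB]
   → E = (2/3, -28/3)
3. G_x = -20/3  [G divides FC with FG:GC = 2/3:1/3]
4. G_y = -44/3  [G divides FC with FG:GC = 2/3:1/3]
   → G = (-20/3, -44/3)
5. A_x = 4  [AF · ED = -64/3 ∩ 2·signedArea(AGE) = 416/3]
6. A_y = 12  [AF · ED = -64/3 ∩ 2·signedArea(AGE) = 416/3]
   → A = (4, 12)

A = (4, 12)
E = (2/3, -28/3)
G = (-20/3, -44/3)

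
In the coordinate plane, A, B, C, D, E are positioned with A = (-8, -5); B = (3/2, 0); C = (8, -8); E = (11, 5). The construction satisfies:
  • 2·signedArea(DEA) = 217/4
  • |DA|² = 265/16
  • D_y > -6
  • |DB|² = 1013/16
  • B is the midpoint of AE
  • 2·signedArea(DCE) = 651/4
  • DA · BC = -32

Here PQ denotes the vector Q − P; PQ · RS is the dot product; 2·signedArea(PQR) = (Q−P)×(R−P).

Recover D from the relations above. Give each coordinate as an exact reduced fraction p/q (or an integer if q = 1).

D = (-4, -23/4)

1. D_x = -4  [2·signedArea(DCE) = 651/4 ∩ 2·signedArea(DEA) = 217/4]
2. D_y = -23/4  [2·signedArea(DCE) = 651/4 ∩ 2·signedArea(DEA) = 217/4]
   → D = (-4, -23/4)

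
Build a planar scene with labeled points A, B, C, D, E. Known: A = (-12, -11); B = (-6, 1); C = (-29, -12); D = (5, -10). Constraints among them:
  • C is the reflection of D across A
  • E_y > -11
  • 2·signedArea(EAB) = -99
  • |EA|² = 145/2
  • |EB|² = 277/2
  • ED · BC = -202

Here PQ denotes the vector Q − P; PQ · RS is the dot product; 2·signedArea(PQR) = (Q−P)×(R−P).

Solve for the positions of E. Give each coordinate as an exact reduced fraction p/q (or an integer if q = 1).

1. E_x = -7/2  [2·signedArea(EAB) = -99 ∩ ED · BC = -202]
2. E_y = -21/2  [2·signedArea(EAB) = -99 ∩ ED · BC = -202]
   → E = (-7/2, -21/2)

E = (-7/2, -21/2)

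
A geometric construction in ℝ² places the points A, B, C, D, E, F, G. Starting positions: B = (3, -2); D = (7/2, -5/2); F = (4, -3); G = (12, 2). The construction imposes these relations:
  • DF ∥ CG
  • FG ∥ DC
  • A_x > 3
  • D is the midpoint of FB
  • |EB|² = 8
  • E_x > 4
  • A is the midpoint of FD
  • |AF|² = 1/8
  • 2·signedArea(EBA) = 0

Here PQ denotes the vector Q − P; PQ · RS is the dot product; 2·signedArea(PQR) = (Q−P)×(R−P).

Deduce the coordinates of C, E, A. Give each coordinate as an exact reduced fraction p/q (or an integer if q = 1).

A = (15/4, -11/4)
C = (23/2, 5/2)
E = (5, -4)

1. C_x = 23/2  [DF ∥ CG ∩ FG ∥ DC]
2. C_y = 5/2  [DF ∥ CG ∩ FG ∥ DC]
   → C = (23/2, 5/2)
3. A_x = 15/4  [A is the midpoint of FD]
4. A_y = -11/4  [A is the midpoint of FD]
   → A = (15/4, -11/4)
5. E_x = 5  [line 3/4·x + 3/4·y + -3/4 = 0 ∩ |EB|² = 8]
6. E_y = -4  [line 3/4·x + 3/4·y + -3/4 = 0 ∩ |EB|² = 8]
   → E = (5, -4)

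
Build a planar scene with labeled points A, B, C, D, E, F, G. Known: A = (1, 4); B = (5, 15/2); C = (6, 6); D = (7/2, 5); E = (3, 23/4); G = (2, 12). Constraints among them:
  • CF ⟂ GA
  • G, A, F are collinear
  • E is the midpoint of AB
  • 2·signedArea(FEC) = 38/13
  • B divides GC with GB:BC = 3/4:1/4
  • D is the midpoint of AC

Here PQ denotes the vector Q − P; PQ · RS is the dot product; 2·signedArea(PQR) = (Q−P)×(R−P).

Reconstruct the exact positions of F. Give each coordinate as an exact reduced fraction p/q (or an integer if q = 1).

1. F_x = 86/65  [G, A, F are collinear ∩ CF ⟂ GA]
2. F_y = 428/65  [G, A, F are collinear ∩ CF ⟂ GA]
   → F = (86/65, 428/65)

F = (86/65, 428/65)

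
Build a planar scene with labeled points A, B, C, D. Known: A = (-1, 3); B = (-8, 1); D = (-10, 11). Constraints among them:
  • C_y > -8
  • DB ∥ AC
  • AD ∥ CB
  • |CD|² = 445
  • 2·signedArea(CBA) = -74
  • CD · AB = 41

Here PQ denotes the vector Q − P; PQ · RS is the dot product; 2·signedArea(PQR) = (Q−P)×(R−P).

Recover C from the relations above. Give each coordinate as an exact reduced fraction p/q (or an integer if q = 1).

C = (1, -7)

1. C_x = 1  [AD ∥ CB ∩ DB ∥ AC]
2. C_y = -7  [AD ∥ CB ∩ DB ∥ AC]
   → C = (1, -7)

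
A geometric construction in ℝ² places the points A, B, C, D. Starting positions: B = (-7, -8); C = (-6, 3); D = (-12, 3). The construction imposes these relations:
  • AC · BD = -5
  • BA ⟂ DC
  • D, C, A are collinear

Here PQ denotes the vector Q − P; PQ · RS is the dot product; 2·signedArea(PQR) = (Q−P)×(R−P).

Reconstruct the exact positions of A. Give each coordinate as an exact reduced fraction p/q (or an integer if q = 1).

1. A_x = -7  [D, C, A are collinear ∩ BA ⟂ DC]
2. A_y = 3  [D, C, A are collinear ∩ BA ⟂ DC]
   → A = (-7, 3)

A = (-7, 3)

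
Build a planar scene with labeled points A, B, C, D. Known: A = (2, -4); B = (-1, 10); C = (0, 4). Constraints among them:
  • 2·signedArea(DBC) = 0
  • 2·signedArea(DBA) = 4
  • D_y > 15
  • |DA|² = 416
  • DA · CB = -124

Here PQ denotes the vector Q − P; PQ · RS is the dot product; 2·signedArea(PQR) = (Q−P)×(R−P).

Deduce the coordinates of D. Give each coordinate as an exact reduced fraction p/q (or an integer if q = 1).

1. D_x = -2  [2·signedArea(DBC) = 0 ∩ 2·signedArea(DBA) = 4]
2. D_y = 16  [2·signedArea(DBC) = 0 ∩ 2·signedArea(DBA) = 4]
   → D = (-2, 16)

D = (-2, 16)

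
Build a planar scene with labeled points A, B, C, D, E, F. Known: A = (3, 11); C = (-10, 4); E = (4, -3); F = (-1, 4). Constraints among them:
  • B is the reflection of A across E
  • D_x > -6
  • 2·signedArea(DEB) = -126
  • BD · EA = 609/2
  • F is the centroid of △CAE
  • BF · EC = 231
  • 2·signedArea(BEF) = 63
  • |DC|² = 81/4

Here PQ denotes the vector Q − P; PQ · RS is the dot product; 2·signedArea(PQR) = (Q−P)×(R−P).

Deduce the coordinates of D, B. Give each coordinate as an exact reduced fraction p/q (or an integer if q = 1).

B = (5, -17)
D = (-11/2, 4)

1. B_x = 5  [B is the reflection of A across E]
2. B_y = -17  [B is the reflection of A across E]
   → B = (5, -17)
3. D_x = -11/2  [2·signedArea(DEB) = -126 ∩ BD · EA = 609/2]
4. D_y = 4  [2·signedArea(DEB) = -126 ∩ BD · EA = 609/2]
   → D = (-11/2, 4)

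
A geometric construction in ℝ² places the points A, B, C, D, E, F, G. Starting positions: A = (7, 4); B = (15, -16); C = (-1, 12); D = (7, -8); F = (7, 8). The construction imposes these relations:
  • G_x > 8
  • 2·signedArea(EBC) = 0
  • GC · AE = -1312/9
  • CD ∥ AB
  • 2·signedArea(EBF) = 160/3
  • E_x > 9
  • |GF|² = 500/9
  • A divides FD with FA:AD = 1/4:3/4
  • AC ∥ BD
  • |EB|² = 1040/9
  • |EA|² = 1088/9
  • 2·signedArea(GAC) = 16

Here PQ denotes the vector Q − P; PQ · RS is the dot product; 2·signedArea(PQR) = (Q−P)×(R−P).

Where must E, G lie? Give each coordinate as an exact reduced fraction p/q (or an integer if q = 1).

E = (29/3, -20/3)
G = (25/3, 2/3)

1. E_x = 29/3  [2·signedArea(EBC) = 0 ∩ 2·signedArea(EBF) = 160/3]
2. E_y = -20/3  [2·signedArea(EBC) = 0 ∩ 2·signedArea(EBF) = 160/3]
   → E = (29/3, -20/3)
3. G_x = 25/3  [2·signedArea(GAC) = 16 ∩ GC · AE = -1312/9]
4. G_y = 2/3  [2·signedArea(GAC) = 16 ∩ GC · AE = -1312/9]
   → G = (25/3, 2/3)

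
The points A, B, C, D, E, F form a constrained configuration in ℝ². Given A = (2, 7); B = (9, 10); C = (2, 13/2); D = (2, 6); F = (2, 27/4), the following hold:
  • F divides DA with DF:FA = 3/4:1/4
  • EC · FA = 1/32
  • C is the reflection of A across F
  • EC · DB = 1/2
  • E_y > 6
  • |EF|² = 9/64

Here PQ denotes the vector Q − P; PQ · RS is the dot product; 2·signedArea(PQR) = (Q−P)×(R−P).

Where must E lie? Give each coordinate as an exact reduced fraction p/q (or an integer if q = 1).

1. E_x = 2  [EC · DB = 1/2 ∩ EC · FA = 1/32]
2. E_y = 51/8  [EC · DB = 1/2 ∩ EC · FA = 1/32]
   → E = (2, 51/8)

E = (2, 51/8)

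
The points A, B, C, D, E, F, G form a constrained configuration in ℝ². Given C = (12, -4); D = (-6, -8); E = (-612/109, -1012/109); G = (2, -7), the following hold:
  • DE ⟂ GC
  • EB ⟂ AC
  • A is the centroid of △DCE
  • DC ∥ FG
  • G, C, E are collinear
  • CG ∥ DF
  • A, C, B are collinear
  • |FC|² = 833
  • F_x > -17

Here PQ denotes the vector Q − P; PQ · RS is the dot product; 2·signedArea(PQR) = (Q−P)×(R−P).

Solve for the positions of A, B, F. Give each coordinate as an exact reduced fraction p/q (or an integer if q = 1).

1. A_x = 14/109  [A is the centroid of △DCE]
2. A_y = -2320/327  [A is the centroid of △DCE]
   → A = (14/109, -2320/327)
3. B_x = -23270820/4023517  [A, C, B are collinear ∩ EB ⟂ AC]
4. B_y = -34747252/4023517  [A, C, B are collinear ∩ EB ⟂ AC]
   → B = (-23270820/4023517, -34747252/4023517)
5. F_x = -16  [DC ∥ FG ∩ CG ∥ DF]
6. F_y = -11  [DC ∥ FG ∩ CG ∥ DF]
   → F = (-16, -11)

A = (14/109, -2320/327)
B = (-23270820/4023517, -34747252/4023517)
F = (-16, -11)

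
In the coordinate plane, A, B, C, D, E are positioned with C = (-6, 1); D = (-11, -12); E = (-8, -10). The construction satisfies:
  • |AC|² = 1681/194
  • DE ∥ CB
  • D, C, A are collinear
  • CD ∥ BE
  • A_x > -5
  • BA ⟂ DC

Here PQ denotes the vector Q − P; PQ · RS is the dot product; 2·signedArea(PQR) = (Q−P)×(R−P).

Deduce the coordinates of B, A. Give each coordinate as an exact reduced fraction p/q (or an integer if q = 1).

A = (-959/194, 727/194)
B = (-3, 3)

1. B_x = -3  [CD ∥ BE ∩ DE ∥ CB]
2. B_y = 3  [CD ∥ BE ∩ DE ∥ CB]
   → B = (-3, 3)
3. A_x = -959/194  [D, C, A are collinear ∩ BA ⟂ DC]
4. A_y = 727/194  [D, C, A are collinear ∩ BA ⟂ DC]
   → A = (-959/194, 727/194)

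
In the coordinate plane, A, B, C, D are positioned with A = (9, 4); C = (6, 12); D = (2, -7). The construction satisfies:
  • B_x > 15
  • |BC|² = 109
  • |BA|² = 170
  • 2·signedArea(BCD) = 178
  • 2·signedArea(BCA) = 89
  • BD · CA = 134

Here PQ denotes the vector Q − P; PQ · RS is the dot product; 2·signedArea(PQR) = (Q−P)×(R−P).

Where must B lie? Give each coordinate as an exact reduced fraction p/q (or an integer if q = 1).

1. B_x = 16  [2·signedArea(BCA) = 89 ∩ 2·signedArea(BCD) = 178]
2. B_y = 15  [2·signedArea(BCA) = 89 ∩ 2·signedArea(BCD) = 178]
   → B = (16, 15)

B = (16, 15)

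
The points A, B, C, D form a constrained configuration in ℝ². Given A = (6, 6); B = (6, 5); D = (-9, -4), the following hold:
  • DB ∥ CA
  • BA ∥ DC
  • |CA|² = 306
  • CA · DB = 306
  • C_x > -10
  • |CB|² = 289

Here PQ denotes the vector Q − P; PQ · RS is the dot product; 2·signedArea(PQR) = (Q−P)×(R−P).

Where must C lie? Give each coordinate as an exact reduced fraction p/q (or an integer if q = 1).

1. C_x = -9  [DB ∥ CA ∩ BA ∥ DC]
2. C_y = -3  [DB ∥ CA ∩ BA ∥ DC]
   → C = (-9, -3)

C = (-9, -3)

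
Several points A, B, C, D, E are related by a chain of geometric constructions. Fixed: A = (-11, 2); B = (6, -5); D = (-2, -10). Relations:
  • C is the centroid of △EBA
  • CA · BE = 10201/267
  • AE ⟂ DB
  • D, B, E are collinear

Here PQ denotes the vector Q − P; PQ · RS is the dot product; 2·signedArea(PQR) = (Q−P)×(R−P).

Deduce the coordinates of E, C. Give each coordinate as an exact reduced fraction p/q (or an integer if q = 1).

1. E_x = -274/89  [D, B, E are collinear ∩ AE ⟂ DB]
2. E_y = -950/89  [D, B, E are collinear ∩ AE ⟂ DB]
   → E = (-274/89, -950/89)
3. C_x = -719/267  [C is the centroid of △EBA]
4. C_y = -1217/267  [C is the centroid of △EBA]
   → C = (-719/267, -1217/267)

C = (-719/267, -1217/267)
E = (-274/89, -950/89)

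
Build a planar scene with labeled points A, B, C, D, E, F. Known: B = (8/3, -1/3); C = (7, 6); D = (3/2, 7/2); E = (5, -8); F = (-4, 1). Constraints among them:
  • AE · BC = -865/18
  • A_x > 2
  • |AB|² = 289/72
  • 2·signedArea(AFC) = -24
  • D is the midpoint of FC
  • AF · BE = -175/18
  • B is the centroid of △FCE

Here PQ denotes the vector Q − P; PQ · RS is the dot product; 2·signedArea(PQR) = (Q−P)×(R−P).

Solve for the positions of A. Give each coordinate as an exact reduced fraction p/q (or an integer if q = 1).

A = (25/12, 19/12)

1. A_x = 25/12  [AE · BC = -865/18 ∩ 2·signedArea(AFC) = -24]
2. A_y = 19/12  [AE · BC = -865/18 ∩ 2·signedArea(AFC) = -24]
   → A = (25/12, 19/12)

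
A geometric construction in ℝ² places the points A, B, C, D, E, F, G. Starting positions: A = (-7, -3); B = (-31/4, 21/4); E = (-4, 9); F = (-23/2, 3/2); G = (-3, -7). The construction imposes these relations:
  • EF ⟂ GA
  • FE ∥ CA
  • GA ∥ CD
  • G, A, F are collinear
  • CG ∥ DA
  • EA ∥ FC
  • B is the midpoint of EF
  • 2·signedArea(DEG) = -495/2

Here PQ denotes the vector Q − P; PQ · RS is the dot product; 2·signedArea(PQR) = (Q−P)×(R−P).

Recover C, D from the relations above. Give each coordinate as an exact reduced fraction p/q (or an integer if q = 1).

1. C_x = -29/2  [FE ∥ CA ∩ EA ∥ FC]
2. C_y = -21/2  [FE ∥ CA ∩ EA ∥ FC]
   → C = (-29/2, -21/2)
3. D_x = -37/2  [CG ∥ DA ∩ GA ∥ CD]
4. D_y = -13/2  [CG ∥ DA ∩ GA ∥ CD]
   → D = (-37/2, -13/2)

C = (-29/2, -21/2)
D = (-37/2, -13/2)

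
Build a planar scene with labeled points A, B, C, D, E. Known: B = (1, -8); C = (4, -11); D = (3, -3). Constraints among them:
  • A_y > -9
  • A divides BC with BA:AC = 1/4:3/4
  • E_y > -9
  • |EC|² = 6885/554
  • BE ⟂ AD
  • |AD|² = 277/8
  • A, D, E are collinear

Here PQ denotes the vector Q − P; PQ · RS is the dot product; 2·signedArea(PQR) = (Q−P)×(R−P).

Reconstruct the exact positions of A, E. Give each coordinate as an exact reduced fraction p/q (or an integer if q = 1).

1. A_x = 7/4  [A divides BC with BA:AC = 1/4:3/4]
2. A_y = -35/4  [A divides BC with BA:AC = 1/4:3/4]
   → A = (7/4, -35/4)
3. E_x = 1037/554  [A, D, E are collinear ∩ BE ⟂ AD]
4. E_y = -4537/554  [A, D, E are collinear ∩ BE ⟂ AD]
   → E = (1037/554, -4537/554)

A = (7/4, -35/4)
E = (1037/554, -4537/554)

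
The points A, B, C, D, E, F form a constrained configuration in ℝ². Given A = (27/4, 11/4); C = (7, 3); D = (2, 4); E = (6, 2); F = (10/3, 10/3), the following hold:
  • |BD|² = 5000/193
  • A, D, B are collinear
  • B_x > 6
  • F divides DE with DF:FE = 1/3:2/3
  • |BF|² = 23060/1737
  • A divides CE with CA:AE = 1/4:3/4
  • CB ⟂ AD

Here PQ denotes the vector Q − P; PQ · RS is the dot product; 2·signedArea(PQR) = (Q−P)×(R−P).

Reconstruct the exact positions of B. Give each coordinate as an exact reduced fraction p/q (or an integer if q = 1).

1. B_x = 1336/193  [A, D, B are collinear ∩ CB ⟂ AD]
2. B_y = 522/193  [A, D, B are collinear ∩ CB ⟂ AD]
   → B = (1336/193, 522/193)

B = (1336/193, 522/193)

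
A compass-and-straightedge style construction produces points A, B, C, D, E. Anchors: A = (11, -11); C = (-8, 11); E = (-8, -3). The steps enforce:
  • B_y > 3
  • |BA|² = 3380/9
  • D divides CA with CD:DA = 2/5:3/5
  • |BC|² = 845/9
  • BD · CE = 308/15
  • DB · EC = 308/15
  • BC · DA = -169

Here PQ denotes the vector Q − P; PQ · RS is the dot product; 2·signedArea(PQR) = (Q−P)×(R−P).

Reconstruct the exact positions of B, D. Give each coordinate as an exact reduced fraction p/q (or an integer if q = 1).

B = (-5/3, 11/3)
D = (-2/5, 11/5)

1. D_x = -2/5  [D divides CA with CD:DA = 2/5:3/5]
2. D_y = 11/5  [D divides CA with CD:DA = 2/5:3/5]
   → D = (-2/5, 11/5)
3. B_x = -5/3  [BD · CE = 308/15 ∩ BC · DA = -169]
4. B_y = 11/3  [BD · CE = 308/15 ∩ BC · DA = -169]
   → B = (-5/3, 11/3)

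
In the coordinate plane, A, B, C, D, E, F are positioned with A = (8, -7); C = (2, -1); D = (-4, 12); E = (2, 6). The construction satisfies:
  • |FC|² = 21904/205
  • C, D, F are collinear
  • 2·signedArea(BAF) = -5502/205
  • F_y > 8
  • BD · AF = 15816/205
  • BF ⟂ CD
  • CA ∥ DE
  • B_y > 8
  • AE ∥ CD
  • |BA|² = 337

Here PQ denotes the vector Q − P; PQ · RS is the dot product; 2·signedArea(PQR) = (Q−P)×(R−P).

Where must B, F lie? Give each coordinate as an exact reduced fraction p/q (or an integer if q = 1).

1. F_x = -478/205  [line -13·x + -6·y + 20 = 0 ∩ |FC|² = 21904/205]
2. F_y = 1719/205  [line -13·x + -6·y + 20 = 0 ∩ |FC|² = 21904/205]
   → F = (-478/205, 1719/205)
3. B_x = -1  [2·signedArea(BAF) = -5502/205 ∩ BF ⟂ CD]
4. B_y = 9  [2·signedArea(BAF) = -5502/205 ∩ BF ⟂ CD]
   → B = (-1, 9)

B = (-1, 9)
F = (-478/205, 1719/205)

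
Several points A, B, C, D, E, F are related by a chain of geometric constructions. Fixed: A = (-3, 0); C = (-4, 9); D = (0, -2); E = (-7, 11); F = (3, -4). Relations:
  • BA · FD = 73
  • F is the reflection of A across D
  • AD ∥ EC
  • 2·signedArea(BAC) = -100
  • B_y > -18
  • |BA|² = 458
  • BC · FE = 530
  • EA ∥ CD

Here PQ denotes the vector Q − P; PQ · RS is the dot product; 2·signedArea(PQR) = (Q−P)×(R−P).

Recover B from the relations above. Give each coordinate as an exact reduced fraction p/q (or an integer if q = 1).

1. B_x = 10  [2·signedArea(BAC) = -100 ∩ BC · FE = 530]
2. B_y = -17  [2·signedArea(BAC) = -100 ∩ BC · FE = 530]
   → B = (10, -17)

B = (10, -17)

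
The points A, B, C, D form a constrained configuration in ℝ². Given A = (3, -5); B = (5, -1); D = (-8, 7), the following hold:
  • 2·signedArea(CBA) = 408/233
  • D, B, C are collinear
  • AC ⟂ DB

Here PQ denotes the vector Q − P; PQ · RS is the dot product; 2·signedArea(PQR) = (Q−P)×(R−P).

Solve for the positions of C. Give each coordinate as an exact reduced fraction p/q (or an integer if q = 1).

C = (1243/233, -281/233)

1. C_x = 1243/233  [D, B, C are collinear ∩ AC ⟂ DB]
2. C_y = -281/233  [D, B, C are collinear ∩ AC ⟂ DB]
   → C = (1243/233, -281/233)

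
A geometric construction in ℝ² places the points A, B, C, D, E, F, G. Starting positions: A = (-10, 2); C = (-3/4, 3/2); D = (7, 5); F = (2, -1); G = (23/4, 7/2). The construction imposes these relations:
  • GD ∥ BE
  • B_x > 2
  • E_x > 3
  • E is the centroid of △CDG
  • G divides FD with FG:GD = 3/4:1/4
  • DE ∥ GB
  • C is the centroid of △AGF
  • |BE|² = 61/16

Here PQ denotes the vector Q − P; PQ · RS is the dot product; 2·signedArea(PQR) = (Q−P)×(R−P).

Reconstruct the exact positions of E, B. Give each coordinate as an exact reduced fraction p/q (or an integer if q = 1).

1. E_x = 4  [E is the centroid of △CDG]
2. E_y = 10/3  [E is the centroid of △CDG]
   → E = (4, 10/3)
3. B_x = 11/4  [GD ∥ BE ∩ DE ∥ GB]
4. B_y = 11/6  [GD ∥ BE ∩ DE ∥ GB]
   → B = (11/4, 11/6)

B = (11/4, 11/6)
E = (4, 10/3)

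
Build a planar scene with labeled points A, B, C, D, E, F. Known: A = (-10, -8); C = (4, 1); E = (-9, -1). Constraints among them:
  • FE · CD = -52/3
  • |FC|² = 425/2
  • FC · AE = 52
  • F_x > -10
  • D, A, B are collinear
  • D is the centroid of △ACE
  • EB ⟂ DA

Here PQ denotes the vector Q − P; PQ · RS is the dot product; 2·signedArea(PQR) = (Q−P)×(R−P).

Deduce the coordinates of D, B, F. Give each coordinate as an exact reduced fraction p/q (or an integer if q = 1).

B = (-2905/481, -1816/481)
D = (-5, -8/3)
F = (-19/2, -9/2)

1. D_x = -5  [D is the centroid of △ACE]
2. D_y = -8/3  [D is the centroid of △ACE]
   → D = (-5, -8/3)
3. B_x = -2905/481  [D, A, B are collinear ∩ EB ⟂ DA]
4. B_y = -1816/481  [D, A, B are collinear ∩ EB ⟂ DA]
   → B = (-2905/481, -1816/481)
5. F_x = -19/2  [FE · CD = -52/3 ∩ FC · AE = 52]
6. F_y = -9/2  [FE · CD = -52/3 ∩ FC · AE = 52]
   → F = (-19/2, -9/2)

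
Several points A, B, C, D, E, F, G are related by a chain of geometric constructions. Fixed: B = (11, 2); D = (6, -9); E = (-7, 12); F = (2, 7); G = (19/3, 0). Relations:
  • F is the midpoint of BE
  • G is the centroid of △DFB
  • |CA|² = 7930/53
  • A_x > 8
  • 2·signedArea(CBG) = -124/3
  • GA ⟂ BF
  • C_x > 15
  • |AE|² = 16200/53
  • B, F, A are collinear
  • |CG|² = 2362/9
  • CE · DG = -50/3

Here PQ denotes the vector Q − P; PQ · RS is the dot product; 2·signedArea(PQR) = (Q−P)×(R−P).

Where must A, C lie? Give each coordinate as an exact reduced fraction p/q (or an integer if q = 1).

1. A_x = 439/53  [B, F, A are collinear ∩ GA ⟂ BF]
2. A_y = 186/53  [B, F, A are collinear ∩ GA ⟂ BF]
   → A = (439/53, 186/53)
3. C_x = 16  [CE · DG = -50/3 ∩ 2·signedArea(CBG) = -124/3]
4. C_y = 13  [CE · DG = -50/3 ∩ 2·signedArea(CBG) = -124/3]
   → C = (16, 13)

A = (439/53, 186/53)
C = (16, 13)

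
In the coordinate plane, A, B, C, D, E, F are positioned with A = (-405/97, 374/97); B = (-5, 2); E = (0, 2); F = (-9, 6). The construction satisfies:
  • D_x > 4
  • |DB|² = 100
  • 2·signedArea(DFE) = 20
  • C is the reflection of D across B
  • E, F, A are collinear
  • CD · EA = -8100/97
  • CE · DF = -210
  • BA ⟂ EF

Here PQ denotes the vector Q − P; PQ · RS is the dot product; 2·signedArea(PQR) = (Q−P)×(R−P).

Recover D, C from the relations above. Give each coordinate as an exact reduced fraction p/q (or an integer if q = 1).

C = (-15, 2)
D = (5, 2)

1. D_x = 5  [line 4·x + 9·y + -38 = 0 ∩ |DB|² = 100]
2. D_y = 2  [line 4·x + 9·y + -38 = 0 ∩ |DB|² = 100]
   → D = (5, 2)
3. C_x = -15  [C is the reflection of D across B]
4. C_y = 2  [C is the reflection of D across B]
   → C = (-15, 2)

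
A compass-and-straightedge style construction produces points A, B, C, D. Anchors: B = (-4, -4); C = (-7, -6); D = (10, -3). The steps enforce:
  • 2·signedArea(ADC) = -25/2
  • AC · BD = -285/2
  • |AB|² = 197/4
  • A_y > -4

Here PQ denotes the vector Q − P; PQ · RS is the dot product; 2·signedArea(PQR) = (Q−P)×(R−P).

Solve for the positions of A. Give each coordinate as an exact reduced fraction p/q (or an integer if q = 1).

A = (3, -7/2)

1. A_x = 3  [2·signedArea(ADC) = -25/2 ∩ AC · BD = -285/2]
2. A_y = -7/2  [2·signedArea(ADC) = -25/2 ∩ AC · BD = -285/2]
   → A = (3, -7/2)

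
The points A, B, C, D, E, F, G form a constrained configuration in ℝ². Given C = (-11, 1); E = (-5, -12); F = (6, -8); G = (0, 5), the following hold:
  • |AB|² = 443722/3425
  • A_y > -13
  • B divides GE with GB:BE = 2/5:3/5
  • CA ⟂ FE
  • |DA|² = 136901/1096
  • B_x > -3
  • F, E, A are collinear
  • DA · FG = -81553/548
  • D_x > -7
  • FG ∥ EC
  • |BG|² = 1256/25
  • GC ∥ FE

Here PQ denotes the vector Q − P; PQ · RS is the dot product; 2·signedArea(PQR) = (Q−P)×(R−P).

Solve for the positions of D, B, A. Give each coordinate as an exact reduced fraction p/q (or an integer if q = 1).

1. B_x = -2  [B divides GE with GB:BE = 2/5:3/5]
2. B_y = -9/5  [B divides GE with GB:BE = 2/5:3/5]
   → B = (-2, -9/5)
3. A_x = -839/137  [F, E, A are collinear ∩ CA ⟂ FE]
4. A_y = -1700/137  [F, E, A are collinear ∩ CA ⟂ FE]
   → A = (-839/137, -1700/137)
5. D_x = -27/4  [line 6·x + -13·y + 97/4 = 0 ∩ |DA|² = 136901/1096]
6. D_y = -5/4  [line 6·x + -13·y + 97/4 = 0 ∩ |DA|² = 136901/1096]
   → D = (-27/4, -5/4)

A = (-839/137, -1700/137)
B = (-2, -9/5)
D = (-27/4, -5/4)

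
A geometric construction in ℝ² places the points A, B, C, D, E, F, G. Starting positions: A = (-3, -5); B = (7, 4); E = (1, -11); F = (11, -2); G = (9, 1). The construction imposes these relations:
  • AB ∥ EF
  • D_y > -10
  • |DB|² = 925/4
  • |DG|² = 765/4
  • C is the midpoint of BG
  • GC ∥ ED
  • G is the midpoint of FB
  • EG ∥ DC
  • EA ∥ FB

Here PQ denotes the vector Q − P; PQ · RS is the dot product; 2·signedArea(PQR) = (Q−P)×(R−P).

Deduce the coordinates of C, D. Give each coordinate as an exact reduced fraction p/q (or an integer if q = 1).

C = (8, 5/2)
D = (0, -19/2)

1. C_x = 8  [C is the midpoint of BG]
2. C_y = 5/2  [C is the midpoint of BG]
   → C = (8, 5/2)
3. D_x = 0  [EG ∥ DC ∩ GC ∥ ED]
4. D_y = -19/2  [EG ∥ DC ∩ GC ∥ ED]
   → D = (0, -19/2)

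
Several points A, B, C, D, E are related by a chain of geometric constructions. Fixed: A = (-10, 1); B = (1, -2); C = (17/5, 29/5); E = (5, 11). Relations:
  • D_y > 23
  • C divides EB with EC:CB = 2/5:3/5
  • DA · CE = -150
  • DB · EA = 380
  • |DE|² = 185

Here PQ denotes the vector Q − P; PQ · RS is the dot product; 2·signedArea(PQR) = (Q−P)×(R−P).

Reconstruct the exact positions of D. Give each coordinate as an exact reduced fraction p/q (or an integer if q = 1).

1. D_x = 9  [DB · EA = 380 ∩ DA · CE = -150]
2. D_y = 24  [DB · EA = 380 ∩ DA · CE = -150]
   → D = (9, 24)

D = (9, 24)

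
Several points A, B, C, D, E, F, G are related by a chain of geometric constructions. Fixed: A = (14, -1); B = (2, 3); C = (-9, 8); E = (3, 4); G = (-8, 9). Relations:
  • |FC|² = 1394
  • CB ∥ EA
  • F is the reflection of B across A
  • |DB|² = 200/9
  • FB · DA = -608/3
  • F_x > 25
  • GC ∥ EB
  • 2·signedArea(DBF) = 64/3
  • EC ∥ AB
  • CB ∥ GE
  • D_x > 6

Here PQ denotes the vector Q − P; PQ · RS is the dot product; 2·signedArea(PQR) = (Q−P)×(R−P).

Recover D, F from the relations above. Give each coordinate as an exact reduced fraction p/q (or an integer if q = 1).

D = (20/3, 7/3)
F = (26, -5)

1. F_x = 26  [F is the reflection of B across A]
2. F_y = -5  [F is the reflection of B across A]
   → F = (26, -5)
3. D_x = 20/3  [2·signedArea(DBF) = 64/3 ∩ FB · DA = -608/3]
4. D_y = 7/3  [2·signedArea(DBF) = 64/3 ∩ FB · DA = -608/3]
   → D = (20/3, 7/3)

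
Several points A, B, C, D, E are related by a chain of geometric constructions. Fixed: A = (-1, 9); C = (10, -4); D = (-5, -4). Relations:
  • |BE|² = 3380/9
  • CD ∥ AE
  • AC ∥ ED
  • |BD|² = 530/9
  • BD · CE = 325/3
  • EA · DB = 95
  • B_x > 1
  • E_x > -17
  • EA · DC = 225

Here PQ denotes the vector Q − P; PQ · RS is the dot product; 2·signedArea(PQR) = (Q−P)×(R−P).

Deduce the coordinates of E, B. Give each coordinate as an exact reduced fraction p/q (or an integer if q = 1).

1. E_x = -16  [AC ∥ ED ∩ CD ∥ AE]
2. E_y = 9  [AC ∥ ED ∩ CD ∥ AE]
   → E = (-16, 9)
3. B_x = 4/3  [BD · CE = 325/3 ∩ EA · DB = 95]
4. B_y = 1/3  [BD · CE = 325/3 ∩ EA · DB = 95]
   → B = (4/3, 1/3)

B = (4/3, 1/3)
E = (-16, 9)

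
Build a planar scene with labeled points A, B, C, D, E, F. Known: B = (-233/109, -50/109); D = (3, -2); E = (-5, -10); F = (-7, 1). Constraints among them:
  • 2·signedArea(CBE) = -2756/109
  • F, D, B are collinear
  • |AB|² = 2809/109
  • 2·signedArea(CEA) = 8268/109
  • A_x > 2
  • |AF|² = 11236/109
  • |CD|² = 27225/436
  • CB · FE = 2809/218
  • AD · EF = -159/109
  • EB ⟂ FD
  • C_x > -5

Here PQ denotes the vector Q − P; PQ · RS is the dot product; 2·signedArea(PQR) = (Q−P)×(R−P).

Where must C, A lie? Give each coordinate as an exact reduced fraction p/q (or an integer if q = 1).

A = (297/109, -209/109)
C = (-498/109, 59/218)

1. C_x = -498/109  [2·signedArea(CBE) = -2756/109 ∩ CB · FE = 2809/218]
2. C_y = 59/218  [2·signedArea(CBE) = -2756/109 ∩ CB · FE = 2809/218]
   → C = (-498/109, 59/218)
3. A_x = 297/109  [AD · EF = -159/109 ∩ 2·signedArea(CEA) = 8268/109]
4. A_y = -209/109  [AD · EF = -159/109 ∩ 2·signedArea(CEA) = 8268/109]
   → A = (297/109, -209/109)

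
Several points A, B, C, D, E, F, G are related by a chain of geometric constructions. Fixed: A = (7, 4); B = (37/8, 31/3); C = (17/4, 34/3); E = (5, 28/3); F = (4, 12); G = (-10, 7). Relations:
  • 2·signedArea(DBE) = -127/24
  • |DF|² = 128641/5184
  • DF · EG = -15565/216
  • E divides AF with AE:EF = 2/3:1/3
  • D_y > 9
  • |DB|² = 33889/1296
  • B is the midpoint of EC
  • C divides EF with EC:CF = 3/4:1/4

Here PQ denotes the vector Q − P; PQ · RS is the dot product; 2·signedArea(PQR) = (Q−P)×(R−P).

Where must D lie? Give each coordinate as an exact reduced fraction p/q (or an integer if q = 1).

1. D_x = -11/24  [2·signedArea(DBE) = -127/24 ∩ DF · EG = -15565/216]
2. D_y = 88/9  [2·signedArea(DBE) = -127/24 ∩ DF · EG = -15565/216]
   → D = (-11/24, 88/9)

D = (-11/24, 88/9)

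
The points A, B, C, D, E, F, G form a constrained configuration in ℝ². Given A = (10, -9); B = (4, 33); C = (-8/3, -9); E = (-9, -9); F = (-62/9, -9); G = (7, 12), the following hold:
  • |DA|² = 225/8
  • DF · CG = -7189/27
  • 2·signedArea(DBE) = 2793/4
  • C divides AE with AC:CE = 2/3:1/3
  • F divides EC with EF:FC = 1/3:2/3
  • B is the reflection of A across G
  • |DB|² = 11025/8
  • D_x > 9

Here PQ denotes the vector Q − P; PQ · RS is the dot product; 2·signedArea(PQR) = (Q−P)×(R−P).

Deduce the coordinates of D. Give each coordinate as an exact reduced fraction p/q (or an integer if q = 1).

D = (37/4, -15/4)

1. D_x = 37/4  [DF · CG = -7189/27 ∩ 2·signedArea(DBE) = 2793/4]
2. D_y = -15/4  [DF · CG = -7189/27 ∩ 2·signedArea(DBE) = 2793/4]
   → D = (37/4, -15/4)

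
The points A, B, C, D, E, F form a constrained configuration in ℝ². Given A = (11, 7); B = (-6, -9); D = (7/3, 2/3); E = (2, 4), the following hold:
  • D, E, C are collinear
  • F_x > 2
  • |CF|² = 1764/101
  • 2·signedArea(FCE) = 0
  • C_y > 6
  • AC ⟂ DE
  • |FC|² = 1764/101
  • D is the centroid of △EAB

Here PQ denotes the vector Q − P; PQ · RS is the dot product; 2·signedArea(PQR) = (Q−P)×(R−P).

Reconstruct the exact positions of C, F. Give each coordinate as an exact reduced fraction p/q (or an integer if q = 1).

1. C_x = 181/101  [D, E, C are collinear ∩ AC ⟂ DE]
2. C_y = 614/101  [D, E, C are collinear ∩ AC ⟂ DE]
   → C = (181/101, 614/101)
3. F_x = 223/101  [line 210/101·x + 21/101·y + -504/101 = 0 ∩ |FC|² = 1764/101]
4. F_y = 194/101  [line 210/101·x + 21/101·y + -504/101 = 0 ∩ |FC|² = 1764/101]
   → F = (223/101, 194/101)

C = (181/101, 614/101)
F = (223/101, 194/101)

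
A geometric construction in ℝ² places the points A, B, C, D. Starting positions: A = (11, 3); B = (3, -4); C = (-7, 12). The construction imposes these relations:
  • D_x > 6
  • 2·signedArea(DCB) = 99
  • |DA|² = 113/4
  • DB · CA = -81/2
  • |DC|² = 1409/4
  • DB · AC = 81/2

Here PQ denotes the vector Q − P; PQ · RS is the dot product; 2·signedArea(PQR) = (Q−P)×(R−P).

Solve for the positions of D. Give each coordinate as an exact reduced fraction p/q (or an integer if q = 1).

1. D_x = 7  [2·signedArea(DCB) = 99 ∩ DB · CA = -81/2]
2. D_y = -1/2  [2·signedArea(DCB) = 99 ∩ DB · CA = -81/2]
   → D = (7, -1/2)

D = (7, -1/2)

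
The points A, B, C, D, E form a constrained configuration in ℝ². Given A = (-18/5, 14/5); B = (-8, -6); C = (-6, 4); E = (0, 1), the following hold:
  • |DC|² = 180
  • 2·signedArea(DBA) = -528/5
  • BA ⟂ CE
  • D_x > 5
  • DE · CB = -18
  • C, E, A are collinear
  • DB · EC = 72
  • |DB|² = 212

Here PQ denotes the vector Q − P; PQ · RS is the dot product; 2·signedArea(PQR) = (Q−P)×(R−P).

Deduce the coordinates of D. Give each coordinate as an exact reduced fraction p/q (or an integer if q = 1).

D = (6, -2)

1. D_x = 6  [2·signedArea(DBA) = -528/5 ∩ DE · CB = -18]
2. D_y = -2  [2·signedArea(DBA) = -528/5 ∩ DE · CB = -18]
   → D = (6, -2)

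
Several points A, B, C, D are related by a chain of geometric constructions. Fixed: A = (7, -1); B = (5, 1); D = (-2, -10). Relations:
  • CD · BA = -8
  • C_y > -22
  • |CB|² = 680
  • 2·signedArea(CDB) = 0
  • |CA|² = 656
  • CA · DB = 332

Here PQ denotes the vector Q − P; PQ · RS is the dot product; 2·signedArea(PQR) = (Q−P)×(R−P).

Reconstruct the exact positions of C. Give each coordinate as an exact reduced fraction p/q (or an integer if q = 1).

C = (-9, -21)

1. C_x = -9  [2·signedArea(CDB) = 0 ∩ CD · BA = -8]
2. C_y = -21  [2·signedArea(CDB) = 0 ∩ CD · BA = -8]
   → C = (-9, -21)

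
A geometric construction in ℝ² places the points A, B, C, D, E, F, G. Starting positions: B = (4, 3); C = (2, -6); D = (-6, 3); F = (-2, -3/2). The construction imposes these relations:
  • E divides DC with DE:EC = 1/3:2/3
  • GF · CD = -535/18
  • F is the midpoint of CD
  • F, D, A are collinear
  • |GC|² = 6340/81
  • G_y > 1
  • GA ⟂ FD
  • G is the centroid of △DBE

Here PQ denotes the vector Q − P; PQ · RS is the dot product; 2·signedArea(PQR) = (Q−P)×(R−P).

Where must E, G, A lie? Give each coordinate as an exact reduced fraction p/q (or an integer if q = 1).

1. E_x = -10/3  [E divides DC with DE:EC = 1/3:2/3]
2. E_y = 0  [E divides DC with DE:EC = 1/3:2/3]
   → E = (-10/3, 0)
3. G_x = -16/9  [G is the centroid of △DBE]
4. G_y = 2  [G is the centroid of △DBE]
   → G = (-16/9, 2)
5. A_x = -950/261  [F, D, A are collinear ∩ GA ⟂ FD]
6. A_y = 10/29  [F, D, A are collinear ∩ GA ⟂ FD]
   → A = (-950/261, 10/29)

A = (-950/261, 10/29)
E = (-10/3, 0)
G = (-16/9, 2)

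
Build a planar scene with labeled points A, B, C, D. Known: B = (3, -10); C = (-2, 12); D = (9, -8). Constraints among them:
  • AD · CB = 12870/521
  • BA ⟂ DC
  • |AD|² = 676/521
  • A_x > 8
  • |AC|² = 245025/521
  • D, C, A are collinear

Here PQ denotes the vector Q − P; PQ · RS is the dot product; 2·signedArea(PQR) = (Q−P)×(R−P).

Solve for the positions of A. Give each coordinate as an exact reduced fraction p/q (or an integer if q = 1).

1. A_x = 4403/521  [D, C, A are collinear ∩ BA ⟂ DC]
2. A_y = -3648/521  [D, C, A are collinear ∩ BA ⟂ DC]
   → A = (4403/521, -3648/521)

A = (4403/521, -3648/521)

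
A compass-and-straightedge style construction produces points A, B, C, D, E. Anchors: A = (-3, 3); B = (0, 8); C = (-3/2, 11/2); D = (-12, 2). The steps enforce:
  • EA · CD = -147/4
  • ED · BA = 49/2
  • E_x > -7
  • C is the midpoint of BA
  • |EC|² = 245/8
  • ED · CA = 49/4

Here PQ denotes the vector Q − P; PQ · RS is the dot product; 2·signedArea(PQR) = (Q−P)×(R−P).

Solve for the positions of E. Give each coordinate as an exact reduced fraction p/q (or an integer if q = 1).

E = (-27/4, 15/4)

1. E_x = -27/4  [ED · BA = 49/2 ∩ EA · CD = -147/4]
2. E_y = 15/4  [ED · BA = 49/2 ∩ EA · CD = -147/4]
   → E = (-27/4, 15/4)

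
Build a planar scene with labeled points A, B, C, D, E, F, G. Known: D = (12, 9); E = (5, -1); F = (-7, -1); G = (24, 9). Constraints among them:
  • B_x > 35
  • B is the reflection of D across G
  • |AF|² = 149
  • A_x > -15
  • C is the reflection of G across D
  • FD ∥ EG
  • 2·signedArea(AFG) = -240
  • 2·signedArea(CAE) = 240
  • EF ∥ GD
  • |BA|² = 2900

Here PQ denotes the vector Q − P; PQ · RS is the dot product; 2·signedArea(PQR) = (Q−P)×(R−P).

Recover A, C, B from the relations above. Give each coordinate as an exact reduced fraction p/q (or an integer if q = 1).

A = (-14, -11)
B = (36, 9)
C = (0, 9)

1. C_x = 0  [C is the reflection of G across D]
2. C_y = 9  [C is the reflection of G across D]
   → C = (0, 9)
3. B_x = 36  [B is the reflection of D across G]
4. B_y = 9  [B is the reflection of D across G]
   → B = (36, 9)
5. A_x = -14  [2·signedArea(AFG) = -240 ∩ 2·signedArea(CAE) = 240]
6. A_y = -11  [2·signedArea(AFG) = -240 ∩ 2·signedArea(CAE) = 240]
   → A = (-14, -11)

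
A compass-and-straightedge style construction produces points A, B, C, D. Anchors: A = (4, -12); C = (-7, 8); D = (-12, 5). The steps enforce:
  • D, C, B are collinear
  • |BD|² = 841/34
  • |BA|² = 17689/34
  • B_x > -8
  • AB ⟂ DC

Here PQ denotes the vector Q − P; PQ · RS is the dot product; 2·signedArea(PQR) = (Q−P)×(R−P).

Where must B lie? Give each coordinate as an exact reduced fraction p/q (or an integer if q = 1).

B = (-263/34, 257/34)

1. B_x = -263/34  [D, C, B are collinear ∩ AB ⟂ DC]
2. B_y = 257/34  [D, C, B are collinear ∩ AB ⟂ DC]
   → B = (-263/34, 257/34)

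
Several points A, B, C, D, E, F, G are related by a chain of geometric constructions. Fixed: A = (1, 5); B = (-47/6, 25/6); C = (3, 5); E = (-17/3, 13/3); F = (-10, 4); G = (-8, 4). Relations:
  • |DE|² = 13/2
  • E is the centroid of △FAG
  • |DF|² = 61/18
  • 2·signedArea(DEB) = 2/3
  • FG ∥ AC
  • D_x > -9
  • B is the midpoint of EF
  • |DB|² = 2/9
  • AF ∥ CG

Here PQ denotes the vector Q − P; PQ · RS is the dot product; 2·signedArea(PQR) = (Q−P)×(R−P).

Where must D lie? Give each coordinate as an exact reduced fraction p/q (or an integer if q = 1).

1. D_x = -49/6  [line 1/6·x + -13/6·y + 29/3 = 0 ∩ |DF|² = 61/18]
2. D_y = 23/6  [line 1/6·x + -13/6·y + 29/3 = 0 ∩ |DF|² = 61/18]
   → D = (-49/6, 23/6)

D = (-49/6, 23/6)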